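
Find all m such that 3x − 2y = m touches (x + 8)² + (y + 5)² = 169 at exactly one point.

m = −14 ± 13√13

The line touches the circle iff its distance from (−8, −5) is 13:
|3·(−8) − 2·(−5) − m| / √13 = 13
|m − (−14)| = 13√13.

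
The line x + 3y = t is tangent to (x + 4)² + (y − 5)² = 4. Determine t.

t = 11 ± 2√10

For a tangent, require d(centre, line) = r = 2.
|1·(−4) + 3·5 − t| / √10 = 2
|t − (11)| = 2√10.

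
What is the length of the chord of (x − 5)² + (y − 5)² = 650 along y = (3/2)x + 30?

Centre (5, 5), r² = 650. Perpendicular distance d from centre to line = |65| / √13 = 65/√13.
Chord = 2√(r² − d²) = 2·√(325) = 10√13.

10√13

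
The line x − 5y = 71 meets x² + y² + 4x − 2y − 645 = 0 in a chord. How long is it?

8√26

Substitute y = (−71 + x)/5:
26x² − 52x − 10374 = 0  ⟹  x² − 2x − 399 = 0
x = 21 or x = −19, giving (21, −10) and (−19, −18).
|(21, −10) − (−19, −18)| = √((40)² + (8)²) = 8√26.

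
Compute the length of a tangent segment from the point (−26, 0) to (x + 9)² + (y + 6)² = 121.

2√51

Centre (−9, −6), r² = 121. |PO|² = (−17)² + (6)² = 325.
Power of the point: PT² = |PO|² − r² = 204, so PT = 2√51.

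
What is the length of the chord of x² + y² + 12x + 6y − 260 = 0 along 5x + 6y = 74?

Express y = (74 − 5x)/6 and substitute into the circle:
61x² − 488x − 1220 = 0  ⟹  x² − 8x − 20 = 0
x = 10 or x = −2, giving (10, 4) and (−2, 14).
Chord length = distance between (10, 4) and (−2, 14) = √244 = 2√61.

2√61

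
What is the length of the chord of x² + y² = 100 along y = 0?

The distance from (0, 0) to the line is 0, and r² = 100.
Chord = 2√(r² − d²) = 2·√(100) = 20.

20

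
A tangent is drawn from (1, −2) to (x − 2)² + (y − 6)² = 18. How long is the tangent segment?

The centre is (2, 6) and r = 3√2. The square of the distance from P to the centre is 1 + 64 = 65.
Power of the point: PT² = |PO|² − r² = 47, so PT = √47.

√47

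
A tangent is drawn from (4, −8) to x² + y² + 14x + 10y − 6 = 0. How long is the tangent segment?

5√2

Centre (−7, −5), r² = 80. |PO|² = (11)² + (−3)² = 130.
By the tangent–radius right angle, tangent length = √(|PO|² − r²) = √50 = 5√2.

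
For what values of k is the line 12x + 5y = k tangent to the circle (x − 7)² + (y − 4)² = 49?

The line touches the circle iff its distance from (7, 4) is 7:
|12·7 + 5·4 − k| / √169 = 7
|k − (104)| = 7·13, so k = 195 or k = 13.

k = 13 or k = 195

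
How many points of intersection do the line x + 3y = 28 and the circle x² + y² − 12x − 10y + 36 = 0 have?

2

Substituting the line into the circle gives 10x² − 134x + 268 = 0.
Discriminant = (−134)² − 4·10·(268) = 7236 > 0.
Two real roots: the line is a secant.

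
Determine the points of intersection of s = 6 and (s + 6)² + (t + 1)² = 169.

The line gives s = 6. Substituting into the circle:
t² + 2t − 24 = 0
t = 4 or t = −6, giving (6, 4) and (6, −6).

(6, −6) and (6, 4)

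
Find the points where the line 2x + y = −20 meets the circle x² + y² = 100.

(−10, 0) and (−6, −8)

Express y = −2x − 20 and substitute into the circle:
5x² + 80x + 300 = 0  ⟹  x² + 16x + 60 = 0
x = −6 or x = −10, giving (−6, −8) and (−10, 0).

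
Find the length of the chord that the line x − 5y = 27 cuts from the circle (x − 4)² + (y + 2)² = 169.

5√26

Centre (4, −2), r² = 169. Perpendicular distance d from centre to line = |−13| / √26 = 13/√26.
Half the chord is √(r² − d²) = √(325/2), so the full chord is 5√26.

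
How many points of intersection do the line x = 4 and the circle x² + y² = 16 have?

Substituting the line into the circle gives y² = 0.
Δ = 0 − 0 = 0.
A repeated root: the line is tangent.

1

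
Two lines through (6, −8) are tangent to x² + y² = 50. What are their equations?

7x − y = 50 and x + 7y = −50

A line y − (−8) = m(x − (6)) is tangent when its distance from (0, 0) is 5√2:
(−6m − (8))² = 50(m² + 1)
7m² − 48m − 7 = 0, so m = 7 or m = −1/7.
With m = 7: 7x − y = 50. With m = −1/7: x + 7y = −50.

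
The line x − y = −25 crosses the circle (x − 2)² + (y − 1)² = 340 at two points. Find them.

From the line, y = x + 25. Substituting:
2x² + 44x + 240 = 0  ⟹  x² + 22x + 120 = 0
x = −10 or x = −12, giving (−10, 15) and (−12, 13).

(−12, 13) and (−10, 15)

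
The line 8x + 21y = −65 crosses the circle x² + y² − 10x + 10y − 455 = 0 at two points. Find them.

From the line, y = (−65 − 8x)/21. Substituting:
505x² − 5050x − 210080 = 0  ⟹  x² − 10x − 416 = 0
x = 26 or x = −16, giving (26, −13) and (−16, 3).

(−16, 3) and (26, −13)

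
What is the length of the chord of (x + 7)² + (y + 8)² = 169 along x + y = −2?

Substitute y = −x − 2:
2x² + 2x − 84 = 0  ⟹  x² + x − 42 = 0
x = 6 or x = −7, giving (6, −8) and (−7, 5).
Chord length = distance between (6, −8) and (−7, 5) = √338 = 13√2.

13√2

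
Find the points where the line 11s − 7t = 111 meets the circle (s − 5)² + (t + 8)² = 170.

(−2, −19) and (12, 3)

Substitute t = (−111 + 11s)/7:
170s² − 1700s − 4080 = 0  ⟹  s² − 10s − 24 = 0
s = 12 or s = −2, giving (12, 3) and (−2, −19).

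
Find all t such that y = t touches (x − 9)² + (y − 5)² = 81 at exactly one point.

t = −4 or t = 14

For a tangent, require d(centre, line) = r = 9.
|0·9 + 1·5 − t| / √1 = 9
|t − (5)| = 9, so t = 14 or t = −4.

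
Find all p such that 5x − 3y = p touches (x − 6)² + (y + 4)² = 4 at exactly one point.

p = 42 ± 2√34

The line touches the circle iff its distance from (6, −4) is 2:
|5·6 − 3·(−4) − p| / √34 = 2
|p − (42)| = 2√34.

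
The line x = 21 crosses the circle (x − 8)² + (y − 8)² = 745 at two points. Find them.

(21, −16) and (21, 32)

The line gives x = 21. Substituting into the circle:
y² − 16y − 512 = 0
y = 32 or y = −16, giving (21, 32) and (21, −16).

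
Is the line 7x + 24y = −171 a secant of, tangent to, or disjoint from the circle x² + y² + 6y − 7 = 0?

secant

Substituting the line into the circle gives 625x² + 1386x + 585 = 0.
Discriminant = (1386)² − 4·625·(585) = 458496 > 0.
Two real roots: the line is a secant.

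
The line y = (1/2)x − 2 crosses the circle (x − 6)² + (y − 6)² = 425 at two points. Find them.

(−10, −7) and (26, 11)

From the line, y = (−4 + x)/2. Substituting:
5x² − 80x − 1300 = 0  ⟹  x² − 16x − 260 = 0
x = 26 or x = −10, giving (26, 11) and (−10, −7).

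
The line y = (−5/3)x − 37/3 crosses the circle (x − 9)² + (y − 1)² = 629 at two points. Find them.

Express y = (−37 − 5x)/3 and substitute into the circle:
34x² + 238x − 3332 = 0  ⟹  x² + 7x − 98 = 0
x = 7 or x = −14, giving (7, −24) and (−14, 11).

(−14, 11) and (7, −24)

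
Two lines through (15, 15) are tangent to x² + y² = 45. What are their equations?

x − 2y = −15 and 2x − y = 15

A line y − (15) = m(x − (15)) is tangent when its distance from (0, 0) is 3√5:
[m·(−15) − (−15)]² = 45(m² + 1)
2m² − 5m + 2 = 0, so m = 1/2 or m = 2.
Through (15, 15) these give x − 2y = −15 and 2x − y = 15.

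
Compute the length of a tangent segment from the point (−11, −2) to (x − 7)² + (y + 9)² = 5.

With centre O = (7, −9), |OP|² = 373 and r² = 5.
By the tangent–radius right angle, tangent length = √(|PO|² − r²) = √368 = 4√23.

4√23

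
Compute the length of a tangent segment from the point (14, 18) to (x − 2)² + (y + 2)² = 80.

4√29

Centre (2, −2), r² = 80. |PO|² = (12)² + (20)² = 544.
Power of the point: PT² = |PO|² − r² = 464, so PT = 4√29.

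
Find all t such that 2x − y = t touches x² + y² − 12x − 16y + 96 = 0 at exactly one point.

The line touches the circle iff its distance from (6, 8) is 2:
|2·6 − 1·8 − t| / √5 = 2
|t − (4)| = 2√5.

t = 4 ± 2√5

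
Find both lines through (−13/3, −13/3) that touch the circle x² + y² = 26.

Let a tangent through (−13/3, −13/3) have slope m. Its distance from (0, 0) must equal √26:
(13/3m − (13/3))² = 26(m² + 1)
5m² + 26m + 5 = 0, so m = −5 or m = −1/5.
With m = −5: 5x + y = −26. With m = −1/5: x + 5y = −26.

5x + y = −26 and x + 5y = −26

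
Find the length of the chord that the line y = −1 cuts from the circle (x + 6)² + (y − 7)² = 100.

12

From the line, y = −1. Substituting:
x² + 12x = 0
x = 0 or x = −12, giving (0, −1) and (−12, −1).
Chord length = distance between (0, −1) and (−12, −1) = √144 = 12.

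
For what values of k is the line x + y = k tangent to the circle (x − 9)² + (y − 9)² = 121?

For a tangent, require d(centre, line) = r = 11.
|1·9 + 1·9 − k| / √2 = 11
|k − (18)| = 11√2.

k = 18 ± 11√2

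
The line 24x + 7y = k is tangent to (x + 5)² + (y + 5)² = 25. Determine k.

k = −280 or k = −30

Tangency holds when the distance from the centre (−5, −5) to the line equals the radius 5:
|24·(−5) + 7·(−5) − k| / √625 = 5
|k − (−155)| = 5·25, so k = −30 or k = −280.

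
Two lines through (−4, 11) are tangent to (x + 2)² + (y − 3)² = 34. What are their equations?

Let a tangent through (−4, 11) have slope m. Its distance from (−2, 3) must equal √34:
[m·(2) − (−8)]² = 34(m² + 1)
15m² − 16m − 15 = 0, so m = −3/5 or m = 5/3.
Through (−4, 11) these give 3x + 5y = 43 and 5x − 3y = −53.

3x + 5y = 43 and 5x − 3y = −53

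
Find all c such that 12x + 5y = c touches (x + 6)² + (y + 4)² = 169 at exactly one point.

c = −261 or c = 77

The line touches the circle iff its distance from (−6, −4) is 13:
|12·(−6) + 5·(−4) − c| / √169 = 13
|c − (−92)| = 13·13, so c = 77 or c = −261.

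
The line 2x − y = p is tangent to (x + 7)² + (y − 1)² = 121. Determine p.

p = −15 ± 11√5

The line touches the circle iff its distance from (−7, 1) is 11:
|2·(−7) − 1·1 − p| / √5 = 11
|p − (−15)| = 11√5.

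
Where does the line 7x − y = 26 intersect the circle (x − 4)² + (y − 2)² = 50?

Substitute y = 7x − 26:
50x² − 400x + 750 = 0  ⟹  x² − 8x + 15 = 0
x = 5 or x = 3, giving (5, 9) and (3, −5).

(3, −5) and (5, 9)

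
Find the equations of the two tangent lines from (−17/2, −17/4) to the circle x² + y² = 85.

Write the tangent as mx − y + (−17/4 − m·(−17/2)) = 0 and set its distance from the centre to √85:
[m·(17/2) − (17/4)]² = 85(m² + 1)
12m² + 68m + 63 = 0, so m = −9/2 or m = −7/6.
Through (−17/2, −17/4) these give 9x + 2y = −85 and 7x + 6y = −85.

9x + 2y = −85 and 7x + 6y = −85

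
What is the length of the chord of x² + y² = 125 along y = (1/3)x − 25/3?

5√10

The distance from (0, 0) to the line is 25/√10, and r² = 125.
Half the chord is √(r² − d²) = √(125/2), so the full chord is 5√10.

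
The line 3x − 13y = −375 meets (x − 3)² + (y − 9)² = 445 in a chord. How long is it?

√178

Substitute y = (375 + 3x)/13:
178x² + 534x − 7120 = 0  ⟹  x² + 3x − 40 = 0
x = 5 or x = −8, giving (5, 30) and (−8, 27).
|(5, 30) − (−8, 27)| = √((13)² + (3)²) = √178.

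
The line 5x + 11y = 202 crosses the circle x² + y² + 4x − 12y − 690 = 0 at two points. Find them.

Substitute y = (202 − 5x)/11:
146x² − 876x − 69350 = 0  ⟹  x² − 6x − 475 = 0
x = 25 or x = −19, giving (25, 7) and (−19, 27).

(−19, 27) and (25, 7)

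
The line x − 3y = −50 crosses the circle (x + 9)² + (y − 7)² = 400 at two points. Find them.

Express y = (50 + x)/3 and substitute into the circle:
10x² + 220x − 2030 = 0  ⟹  x² + 22x − 203 = 0
x = 7 or x = −29, giving (7, 19) and (−29, 7).

(−29, 7) and (7, 19)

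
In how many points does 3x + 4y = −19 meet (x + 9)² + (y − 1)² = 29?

Substituting the line into the circle gives 25x² + 426x + 1361 = 0.
Δ = 181476 − 136100 = 45376.
Two real roots: the line is a secant.

2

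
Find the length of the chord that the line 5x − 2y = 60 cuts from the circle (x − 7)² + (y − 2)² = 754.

The distance from (7, 2) to the line is 29/√29, and r² = 754.
Chord = 2√(r² − d²) = 2·√(725) = 10√29.

10√29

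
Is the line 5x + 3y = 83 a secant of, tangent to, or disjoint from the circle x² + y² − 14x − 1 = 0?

Centre (7, 0), r² = 50. Distance² from centre to line = (−48)²/34 = 1152/17.
Since d² > r², the line lies outside the circle.

disjoint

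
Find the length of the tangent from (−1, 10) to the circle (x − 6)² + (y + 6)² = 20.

Centre (6, −6), r² = 20. |PO|² = (−7)² + (16)² = 305.
By the tangent–radius right angle, tangent length = √(|PO|² − r²) = √285.

√285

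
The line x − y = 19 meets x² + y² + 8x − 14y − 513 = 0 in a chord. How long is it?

The distance from (−4, 7) to the line is 30/√2, and r² = 578.
Chord = 2√(r² − d²) = 2·√(128) = 16√2.

16√2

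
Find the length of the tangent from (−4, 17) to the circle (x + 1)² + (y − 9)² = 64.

3

With centre O = (−1, 9), |OP|² = 73 and r² = 64.
The tangent meets the radius at right angles, so tangent² = |PO|² − r² = 73 − 64 = 9.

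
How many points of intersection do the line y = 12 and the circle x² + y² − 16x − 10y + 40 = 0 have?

d² = (0·8 + 1·5 − (12))² = 49; r² = 49.
Since d² = r², the line is tangent.

1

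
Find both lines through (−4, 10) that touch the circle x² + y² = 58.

7x − 3y = −58 and 3x + 7y = 58

A line y − (10) = m(x − (−4)) is tangent when its distance from (0, 0) is √58:
(4m − (−10))² = 58(m² + 1)
21m² − 40m − 21 = 0, so m = 7/3 or m = −3/7.
Through (−4, 10) these give 7x − 3y = −58 and 3x + 7y = 58.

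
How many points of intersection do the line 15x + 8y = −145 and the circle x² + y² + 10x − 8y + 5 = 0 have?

Substituting the line into the circle gives 289x² + 5950x + 30625 = 0.
Δ = 35402500 − 35402500 = 0.
A repeated root: the line is tangent.

1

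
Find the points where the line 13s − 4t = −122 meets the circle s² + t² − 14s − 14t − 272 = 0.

From the line, t = (122 + 13s)/4. Substituting:
185s² + 2220s + 3700 = 0  ⟹  s² + 12s + 20 = 0
s = −2 or s = −10, giving (−2, 24) and (−10, −2).

(−10, −2) and (−2, 24)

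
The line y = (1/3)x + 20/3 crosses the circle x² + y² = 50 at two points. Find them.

(−5, 5) and (1, 7)

From the line, y = (20 + x)/3. Substituting:
10x² + 40x − 50 = 0  ⟹  x² + 4x − 5 = 0
x = 1 or x = −5, giving (1, 7) and (−5, 5).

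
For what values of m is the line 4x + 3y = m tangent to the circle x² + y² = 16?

For a tangent, require d(centre, line) = r = 4.
|4·0 + 3·0 − m| / √25 = 4
|m| = 4·5, so m = 20 or m = −20.

m = −20 or m = 20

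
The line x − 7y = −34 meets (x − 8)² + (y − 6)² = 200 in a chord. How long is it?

The distance from (8, 6) to the line is 0/√50, and r² = 200.
Chord = 2√(r² − d²) = 2·√(200) = 20√2.

20√2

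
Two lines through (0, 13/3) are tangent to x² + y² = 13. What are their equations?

A line y − (13/3) = m(x − (0)) is tangent when its distance from (0, 0) is √13:
(0m − (−13/3))² = 13(m² + 1)
9m² − 4 = 0, so m = 2/3 or m = −2/3.
With m = 2/3: 2x − 3y = −13. With m = −2/3: 2x + 3y = 13.

2x − 3y = −13 and 2x + 3y = 13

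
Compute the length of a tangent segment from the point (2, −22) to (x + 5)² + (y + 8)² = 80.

√165

Centre (−5, −8), r² = 80. |PO|² = (7)² + (−14)² = 245.
By the tangent–radius right angle, tangent length = √(|PO|² − r²) = √165.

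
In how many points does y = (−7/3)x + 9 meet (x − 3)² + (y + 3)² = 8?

2

d² = (7·3 + 3·(−3) − (27))²/58 = 225/58; r² = 8.
Since d² < r², the line cuts the circle twice.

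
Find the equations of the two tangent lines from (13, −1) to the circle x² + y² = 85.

A line y − (−1) = m(x − (13)) is tangent when its distance from (0, 0) is √85:
(−13m − (1))² = 85(m² + 1)
42m² + 13m − 42 = 0, so m = −7/6 or m = 6/7.
Through (13, −1) these give 7x + 6y = 85 and 6x − 7y = 85.

7x + 6y = 85 and 6x − 7y = 85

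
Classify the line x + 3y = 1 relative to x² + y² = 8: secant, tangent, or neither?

d² = (1·0 + 3·0 − (1))²/10 = 1/10; r² = 8.
Since d² < r², the line cuts the circle twice.

secant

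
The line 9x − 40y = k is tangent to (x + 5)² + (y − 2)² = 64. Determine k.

Tangency holds when the distance from the centre (−5, 2) to the line equals the radius 8:
|9·(−5) − 40·2 − k| / √1681 = 8
|k − (−125)| = 8·41, so k = 203 or k = −453.

k = −453 or k = 203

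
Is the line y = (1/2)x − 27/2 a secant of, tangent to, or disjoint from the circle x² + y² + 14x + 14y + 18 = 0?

Centre (−7, −7), r² = 80. Distance² from centre to line = (−20)²/5 = 80.
Since d² = r², the line is tangent.

tangent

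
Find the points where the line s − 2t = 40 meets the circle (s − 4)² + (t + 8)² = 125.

(2, −19) and (14, −13)

From the line, t = (−40 + s)/2. Substituting:
5s² − 80s + 140 = 0  ⟹  s² − 16s + 28 = 0
s = 14 or s = 2, giving (14, −13) and (2, −19).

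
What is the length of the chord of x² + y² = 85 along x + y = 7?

11√2

Substitute y = −x + 7:
2x² − 14x − 36 = 0  ⟹  x² − 7x − 18 = 0
x = 9 or x = −2, giving (9, −2) and (−2, 9).
|(9, −2) − (−2, 9)| = √((11)² + (−11)²) = 11√2.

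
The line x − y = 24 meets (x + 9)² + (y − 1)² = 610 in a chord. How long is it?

Substitute y = x − 24:
2x² − 32x + 96 = 0  ⟹  x² − 16x + 48 = 0
x = 12 or x = 4, giving (12, −12) and (4, −20).
Chord length = distance between (12, −12) and (4, −20) = √128 = 8√2.

8√2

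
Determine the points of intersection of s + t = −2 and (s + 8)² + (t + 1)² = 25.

Express t = −s − 2 and substitute into the circle:
2s² + 18s + 40 = 0  ⟹  s² + 9s + 20 = 0
s = −4 or s = −5, giving (−4, 2) and (−5, 3).

(−5, 3) and (−4, 2)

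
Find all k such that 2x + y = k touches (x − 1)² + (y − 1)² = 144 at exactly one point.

k = 3 ± 12√5

The line touches the circle iff its distance from (1, 1) is 12:
|2·1 + 1·1 − k| / √5 = 12
|k − (3)| = 12√5.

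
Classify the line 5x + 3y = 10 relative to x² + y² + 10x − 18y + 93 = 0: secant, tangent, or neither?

d² = (5·(−5) + 3·9 − (10))²/34 = 32/17; r² = 13.
Since d² < r², the line cuts the circle twice.

secant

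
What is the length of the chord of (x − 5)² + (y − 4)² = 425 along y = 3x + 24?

Centre (5, 4), r² = 425. Perpendicular distance d from centre to line = |35| / √10 = 35/√10.
Half the chord is √(r² − d²) = √(605/2), so the full chord is 11√10.

11√10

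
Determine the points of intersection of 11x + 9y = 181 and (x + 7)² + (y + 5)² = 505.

Express y = (181 − 11x)/9 and substitute into the circle:
202x² − 3838x + 14140 = 0  ⟹  x² − 19x + 70 = 0
x = 14 or x = 5, giving (14, 3) and (5, 14).

(5, 14) and (14, 3)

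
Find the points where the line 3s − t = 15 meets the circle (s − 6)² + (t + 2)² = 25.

Substitute t = 3s − 15:
10s² − 90s + 180 = 0  ⟹  s² − 9s + 18 = 0
s = 6 or s = 3, giving (6, 3) and (3, −6).

(3, −6) and (6, 3)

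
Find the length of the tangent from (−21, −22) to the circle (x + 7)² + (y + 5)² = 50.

The centre is (−7, −5) and r = 5√2. The square of the distance from P to the centre is 196 + 289 = 485.
Power of the point: PT² = |PO|² − r² = 435, so PT = √435.

√435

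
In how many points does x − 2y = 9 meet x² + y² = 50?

Substituting the line into the circle gives 5x² − 18x − 119 = 0.
Discriminant = (−18)² − 4·5·(−119) = 2704 > 0.
Two real roots: the line is a secant.

2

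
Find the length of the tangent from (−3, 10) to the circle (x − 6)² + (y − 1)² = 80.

√82

Centre (6, 1), r² = 80. |PO|² = (−9)² + (9)² = 162.
Power of the point: PT² = |PO|² − r² = 82, so PT = √82.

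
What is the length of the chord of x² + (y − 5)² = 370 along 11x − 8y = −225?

2√185

From the line, y = (225 + 11x)/8. Substituting:
185x² + 4070x + 10545 = 0  ⟹  x² + 22x + 57 = 0
x = −3 or x = −19, giving (−3, 24) and (−19, 2).
Chord length = distance between (−3, 24) and (−19, 2) = √740 = 2√185.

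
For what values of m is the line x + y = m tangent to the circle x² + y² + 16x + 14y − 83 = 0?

m = −15 ± 14√2

The line touches the circle iff its distance from (−8, −7) is 14:
|1·(−8) + 1·(−7) − m| / √2 = 14
|m − (−15)| = 14√2.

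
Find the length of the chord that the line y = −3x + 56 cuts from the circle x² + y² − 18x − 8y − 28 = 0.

5√10

Substitute y = −3x + 56:
10x² − 330x + 2660 = 0  ⟹  x² − 33x + 266 = 0
x = 19 or x = 14, giving (19, −1) and (14, 14).
Chord length = distance between (19, −1) and (14, 14) = √250 = 5√10.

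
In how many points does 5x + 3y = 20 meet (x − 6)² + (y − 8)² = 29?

Substituting the line into the circle gives 34x² − 68x + 79 = 0.
Δ = 4624 − 10744 = −6120.
No real roots: the line does not meet the circle.

0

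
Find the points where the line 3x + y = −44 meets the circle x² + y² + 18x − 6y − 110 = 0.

From the line, y = −3x − 44. Substituting:
10x² + 300x + 2090 = 0  ⟹  x² + 30x + 209 = 0
x = −11 or x = −19, giving (−11, −11) and (−19, 13).

(−19, 13) and (−11, −11)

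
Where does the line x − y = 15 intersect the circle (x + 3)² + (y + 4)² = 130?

(0, −15) and (8, −7)

From the line, y = x − 15. Substituting:
2x² − 16x = 0  ⟹  x² − 8x = 0
x = 8 or x = 0, giving (8, −7) and (0, −15).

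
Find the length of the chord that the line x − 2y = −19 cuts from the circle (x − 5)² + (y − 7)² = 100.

From the line, y = (19 + x)/2. Substituting:
5x² − 30x − 275 = 0  ⟹  x² − 6x − 55 = 0
x = 11 or x = −5, giving (11, 15) and (−5, 7).
Chord length = distance between (11, 15) and (−5, 7) = √320 = 8√5.

8√5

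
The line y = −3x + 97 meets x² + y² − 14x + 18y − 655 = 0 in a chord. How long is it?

5√10

The distance from (7, −9) to the line is 85/√10, and r² = 785.
Half the chord is √(r² − d²) = √(125/2), so the full chord is 5√10.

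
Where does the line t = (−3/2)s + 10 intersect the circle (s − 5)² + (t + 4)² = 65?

(4, 4) and (12, −8)

From the line, t = (20 − 3s)/2. Substituting:
13s² − 208s + 624 = 0  ⟹  s² − 16s + 48 = 0
s = 12 or s = 4, giving (12, −8) and (4, 4).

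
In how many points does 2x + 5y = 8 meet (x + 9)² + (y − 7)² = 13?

Centre (−9, 7), r² = 13. Distance² from centre to line = (9)²/29 = 81/29.
Since d² < r², the line cuts the circle twice.

2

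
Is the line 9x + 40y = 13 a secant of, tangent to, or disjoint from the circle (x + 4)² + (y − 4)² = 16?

secant

d² = (9·(−4) + 40·4 − (13))²/1681 = 12321/1681; r² = 16.
Since d² < r², the line cuts the circle twice.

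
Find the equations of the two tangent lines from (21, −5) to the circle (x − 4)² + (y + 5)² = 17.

Let a tangent through (21, −5) have slope m. Its distance from (4, −5) must equal √17:
(−17m − (0))² = 17(m² + 1)
16m² − 1 = 0, so m = 1/4 or m = −1/4.
Through (21, −5) these give x − 4y = 41 and x + 4y = 1.

x − 4y = 41 and x + 4y = 1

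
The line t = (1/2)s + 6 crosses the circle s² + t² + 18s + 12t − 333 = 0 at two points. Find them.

Substitute t = (12 + s)/2:
5s² + 120s − 900 = 0  ⟹  s² + 24s − 180 = 0
s = 6 or s = −30, giving (6, 9) and (−30, −9).

(−30, −9) and (6, 9)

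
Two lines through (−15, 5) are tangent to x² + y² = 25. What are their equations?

3x + 4y = −25 and y = 5

Let a tangent through (−15, 5) have slope m. Its distance from (0, 0) must equal 5:
[m·(15) − (−5)]² = 25(m² + 1)
4m² + 3m = 0, so m = −3/4 or m = 0.
Through (−15, 5) these give 3x + 4y = −25 and y = 5.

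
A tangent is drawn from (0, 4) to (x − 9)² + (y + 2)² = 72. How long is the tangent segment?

The centre is (9, −2) and r = 6√2. The square of the distance from P to the centre is 81 + 36 = 117.
By the tangent–radius right angle, tangent length = √(|PO|² − r²) = √45 = 3√5.

3√5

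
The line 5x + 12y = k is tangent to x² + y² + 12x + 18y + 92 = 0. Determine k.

For a tangent, require d(centre, line) = r = 5.
|5·(−6) + 12·(−9) − k| / √169 = 5
|k − (−138)| = 5·13, so k = −73 or k = −203.

k = −203 or k = −73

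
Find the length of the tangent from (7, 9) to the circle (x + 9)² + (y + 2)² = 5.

The centre is (−9, −2) and r = √5. The square of the distance from P to the centre is 256 + 121 = 377.
The tangent meets the radius at right angles, so tangent² = |PO|² − r² = 377 − 5 = 372.

2√93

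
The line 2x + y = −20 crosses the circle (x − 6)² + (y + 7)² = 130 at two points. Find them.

(−5, −10) and (−3, −14)

From the line, y = −2x − 20. Substituting:
5x² + 40x + 75 = 0  ⟹  x² + 8x + 15 = 0
x = −3 or x = −5, giving (−3, −14) and (−5, −10).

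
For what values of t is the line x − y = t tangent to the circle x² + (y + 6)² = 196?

The line touches the circle iff its distance from (0, −6) is 14:
|1·0 − 1·(−6) − t| / √2 = 14
|t − (6)| = 14√2.

t = 6 ± 14√2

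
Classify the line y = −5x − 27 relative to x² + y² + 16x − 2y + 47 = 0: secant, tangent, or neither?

Centre (−8, 1), r² = 18. Distance² from centre to line = (−12)²/26 = 72/13.
Since d² < r², the line cuts the circle twice.

secant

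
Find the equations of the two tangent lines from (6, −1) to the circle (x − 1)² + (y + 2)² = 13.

A line y − (−1) = m(x − (6)) is tangent when its distance from (1, −2) is √13:
(−5m − (−1))² = 13(m² + 1)
6m² − 5m − 6 = 0, so m = 3/2 or m = −2/3.
Through (6, −1) these give 3x − 2y = 20 and 2x + 3y = 9.

3x − 2y = 20 and 2x + 3y = 9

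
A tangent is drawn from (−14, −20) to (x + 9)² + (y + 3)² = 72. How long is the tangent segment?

The centre is (−9, −3) and r = 6√2. The square of the distance from P to the centre is 25 + 289 = 314.
The tangent meets the radius at right angles, so tangent² = |PO|² − r² = 314 − 72 = 242.

11√2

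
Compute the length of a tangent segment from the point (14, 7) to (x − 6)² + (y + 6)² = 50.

√183

The centre is (6, −6) and r = 5√2. The square of the distance from P to the centre is 64 + 169 = 233.
By the tangent–radius right angle, tangent length = √(|PO|² − r²) = √183.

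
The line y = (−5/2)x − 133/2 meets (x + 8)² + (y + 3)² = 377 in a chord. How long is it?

Substitute y = (−133 − 5x)/2:
29x² + 1334x + 14877 = 0  ⟹  x² + 46x + 513 = 0
x = −19 or x = −27, giving (−19, −19) and (−27, 1).
Chord length = distance between (−19, −19) and (−27, 1) = √464 = 4√29.

4√29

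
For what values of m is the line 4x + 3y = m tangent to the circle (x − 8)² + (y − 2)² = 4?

The line touches the circle iff its distance from (8, 2) is 2:
|4·8 + 3·2 − m| / √25 = 2
|m − (38)| = 2·5, so m = 48 or m = 28.

m = 28 or m = 48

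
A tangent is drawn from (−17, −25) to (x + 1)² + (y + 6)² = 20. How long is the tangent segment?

The centre is (−1, −6) and r = 2√5. The square of the distance from P to the centre is 256 + 361 = 617.
By the tangent–radius right angle, tangent length = √(|PO|² − r²) = √597.

√597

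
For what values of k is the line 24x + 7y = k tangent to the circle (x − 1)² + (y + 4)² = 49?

k = −179 or k = 171

For a tangent, require d(centre, line) = r = 7.
|24·1 + 7·(−4) − k| / √625 = 7
|k − (−4)| = 7·25, so k = 171 or k = −179.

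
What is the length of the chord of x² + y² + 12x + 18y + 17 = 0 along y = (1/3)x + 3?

From the line, y = (9 + x)/3. Substituting:
10x² + 180x + 720 = 0  ⟹  x² + 18x + 72 = 0
x = −6 or x = −12, giving (−6, 1) and (−12, −1).
Chord length = distance between (−6, 1) and (−12, −1) = √40 = 2√10.

2√10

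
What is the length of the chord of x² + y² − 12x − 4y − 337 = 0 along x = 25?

The line gives x = 25. Substituting into the circle:
y² − 4y − 12 = 0
y = 6 or y = −2, giving (25, 6) and (25, −2).
|(25, 6) − (25, −2)| = √((0)² + (8)²) = 8.

8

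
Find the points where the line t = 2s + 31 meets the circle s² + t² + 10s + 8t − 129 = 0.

Substitute t = 2s + 31:
5s² + 150s + 1080 = 0  ⟹  s² + 30s + 216 = 0
s = −12 or s = −18, giving (−12, 7) and (−18, −5).

(−18, −5) and (−12, 7)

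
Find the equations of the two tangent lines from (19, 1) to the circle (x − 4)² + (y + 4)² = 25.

A line y − (1) = m(x − (19)) is tangent when its distance from (4, −4) is 5:
[m·(−15) − (−5)]² = 25(m² + 1)
4m² − 3m = 0, so m = 0 or m = 3/4.
Through (19, 1) these give y = 1 and 3x − 4y = 53.

y = 1 and 3x − 4y = 53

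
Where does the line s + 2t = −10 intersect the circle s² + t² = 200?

(−14, 2) and (10, −10)

From the line, t = (−10 − s)/2. Substituting:
5s² + 20s − 700 = 0  ⟹  s² + 4s − 140 = 0
s = 10 or s = −14, giving (10, −10) and (−14, 2).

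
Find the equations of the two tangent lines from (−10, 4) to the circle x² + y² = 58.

Write the tangent as mx − y + (4 − m·(−10)) = 0 and set its distance from the centre to √58:
[m·(10) − (−4)]² = 58(m² + 1)
21m² + 40m − 21 = 0, so m = 3/7 or m = −7/3.
Through (−10, 4) these give 3x − 7y = −58 and 7x + 3y = −58.

3x − 7y = −58 and 7x + 3y = −58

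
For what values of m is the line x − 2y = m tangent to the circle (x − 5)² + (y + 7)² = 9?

m = 19 ± 3√5

For a tangent, require d(centre, line) = r = 3.
|1·5 − 2·(−7) − m| / √5 = 3
|m − (19)| = 3√5.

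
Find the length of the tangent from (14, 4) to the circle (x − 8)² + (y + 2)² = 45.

With centre O = (8, −2), |OP|² = 72 and r² = 45.
By the tangent–radius right angle, tangent length = √(|PO|² − r²) = √27 = 3√3.

3√3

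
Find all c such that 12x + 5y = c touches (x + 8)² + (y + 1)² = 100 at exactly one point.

Tangency holds when the distance from the centre (−8, −1) to the line equals the radius 10:
|12·(−8) + 5·(−1) − c| / √169 = 10
|c − (−101)| = 10·13, so c = 29 or c = −231.

c = −231 or c = 29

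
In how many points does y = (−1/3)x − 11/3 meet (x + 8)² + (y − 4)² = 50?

d² = (1·(−8) + 3·4 − (−11))²/10 = 45/2; r² = 50.
Since d² < r², the line cuts the circle twice.

2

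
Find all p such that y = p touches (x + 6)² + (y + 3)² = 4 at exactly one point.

The line touches the circle iff its distance from (−6, −3) is 2:
|0·(−6) + 1·(−3) − p| / √1 = 2
|p − (−3)| = 2, so p = −1 or p = −5.

p = −5 or p = −1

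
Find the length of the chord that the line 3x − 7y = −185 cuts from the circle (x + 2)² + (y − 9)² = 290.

2√58

Substitute y = (185 + 3x)/7:
58x² + 928x + 870 = 0  ⟹  x² + 16x + 15 = 0
x = −1 or x = −15, giving (−1, 26) and (−15, 20).
Chord length = distance between (−1, 26) and (−15, 20) = √232 = 2√58.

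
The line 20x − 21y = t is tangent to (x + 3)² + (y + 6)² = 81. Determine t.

t = −195 or t = 327

For a tangent, require d(centre, line) = r = 9.
|20·(−3) − 21·(−6) − t| / √841 = 9
|t − (66)| = 9·29, so t = 327 or t = −195.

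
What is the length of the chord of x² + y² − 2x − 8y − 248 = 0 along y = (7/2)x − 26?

4√53

The distance from (1, 4) to the line is 53/√53, and r² = 265.
Chord = 2√(r² − d²) = 2·√(212) = 4√53.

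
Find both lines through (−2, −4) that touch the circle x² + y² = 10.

3x + y = −10 and x − 3y = 10

A line y − (−4) = m(x − (−2)) is tangent when its distance from (0, 0) is √10:
(2m − (4))² = 10(m² + 1)
3m² + 8m − 3 = 0, so m = −3 or m = 1/3.
Through (−2, −4) these give 3x + y = −10 and x − 3y = 10.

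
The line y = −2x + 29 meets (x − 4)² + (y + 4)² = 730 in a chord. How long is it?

22√5

Centre (4, −4), r² = 730. Perpendicular distance d from centre to line = |−25| / √5 = 25/√5.
Chord = 2√(r² − d²) = 2·√(605) = 22√5.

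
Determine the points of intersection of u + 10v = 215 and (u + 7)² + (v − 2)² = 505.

(−15, 23) and (5, 21)

Express v = (215 − u)/10 and substitute into the circle:
101u² + 1010u − 7575 = 0  ⟹  u² + 10u − 75 = 0
u = 5 or u = −15, giving (5, 21) and (−15, 23).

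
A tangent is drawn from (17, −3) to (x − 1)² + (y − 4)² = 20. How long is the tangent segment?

Centre (1, 4), r² = 20. |PO|² = (16)² + (−7)² = 305.
Power of the point: PT² = |PO|² − r² = 285, so PT = √285.

√285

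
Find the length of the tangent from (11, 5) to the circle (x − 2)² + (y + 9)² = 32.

7√5

Centre (2, −9), r² = 32. |PO|² = (9)² + (14)² = 277.
Power of the point: PT² = |PO|² − r² = 245, so PT = 7√5.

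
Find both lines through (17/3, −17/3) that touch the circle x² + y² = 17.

A line y − (−17/3) = m(x − (17/3)) is tangent when its distance from (0, 0) is √17:
(−17/3m − (17/3))² = 17(m² + 1)
4m² + 17m + 4 = 0, so m = −1/4 or m = −4.
Through (17/3, −17/3) these give x + 4y = −17 and 4x + y = 17.

x + 4y = −17 and 4x + y = 17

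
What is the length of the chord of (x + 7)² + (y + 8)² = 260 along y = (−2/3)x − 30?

Substitute y = (−90 − 2x)/3:
13x² + 390x + 2457 = 0  ⟹  x² + 30x + 189 = 0
x = −9 or x = −21, giving (−9, −24) and (−21, −16).
|(−9, −24) − (−21, −16)| = √((12)² + (−8)²) = 4√13.

4√13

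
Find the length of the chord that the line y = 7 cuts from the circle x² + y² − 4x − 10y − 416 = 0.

42

Centre (2, 5), r² = 445. Perpendicular distance d from centre to line = |−2| / √1 = 2.
Half the chord is √(r² − d²) = √(441), so the full chord is 42.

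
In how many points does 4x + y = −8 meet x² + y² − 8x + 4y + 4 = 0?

0

Centre (4, −2), r² = 16. Distance² from centre to line = (22)²/17 = 484/17.
Since d² > r², the line lies outside the circle.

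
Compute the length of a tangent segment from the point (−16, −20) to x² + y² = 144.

16√2

Centre (0, 0), r² = 144. |PO|² = (−16)² + (−20)² = 656.
The tangent meets the radius at right angles, so tangent² = |PO|² − r² = 656 − 144 = 512.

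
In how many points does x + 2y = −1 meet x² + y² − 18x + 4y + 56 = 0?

Centre (9, −2), r² = 29. Distance² from centre to line = (6)²/5 = 36/5.
Since d² < r², the line cuts the circle twice.

2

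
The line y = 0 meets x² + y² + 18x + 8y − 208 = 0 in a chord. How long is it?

Centre (−9, −4), r² = 305. Perpendicular distance d from centre to line = |−4| / √1 = 4.
Half the chord is √(r² − d²) = √(289), so the full chord is 34.

34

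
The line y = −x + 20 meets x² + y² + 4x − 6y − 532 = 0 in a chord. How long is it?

27√2

From the line, y = −x + 20. Substituting:
2x² − 30x − 252 = 0  ⟹  x² − 15x − 126 = 0
x = 21 or x = −6, giving (21, −1) and (−6, 26).
|(21, −1) − (−6, 26)| = √((27)² + (−27)²) = 27√2.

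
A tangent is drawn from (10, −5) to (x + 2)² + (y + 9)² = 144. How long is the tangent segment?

Centre (−2, −9), r² = 144. |PO|² = (12)² + (4)² = 160.
The tangent meets the radius at right angles, so tangent² = |PO|² − r² = 160 − 144 = 16.

4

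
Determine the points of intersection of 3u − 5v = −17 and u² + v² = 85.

Express v = (17 + 3u)/5 and substitute into the circle:
34u² + 102u − 1836 = 0  ⟹  u² + 3u − 54 = 0
u = 6 or u = −9, giving (6, 7) and (−9, −2).

(−9, −2) and (6, 7)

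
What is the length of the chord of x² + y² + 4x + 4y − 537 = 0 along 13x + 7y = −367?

Centre (−2, −2), r² = 545. Perpendicular distance d from centre to line = |327| / √218 = 327/√218.
Chord = 2√(r² − d²) = 2·√(109/2) = √218.

√218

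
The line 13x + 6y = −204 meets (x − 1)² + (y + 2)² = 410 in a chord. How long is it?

2√205

Express y = (−204 − 13x)/6 and substitute into the circle:
205x² + 4920x + 22140 = 0  ⟹  x² + 24x + 108 = 0
x = −6 or x = −18, giving (−6, −21) and (−18, 5).
|(−6, −21) − (−18, 5)| = √((12)² + (−26)²) = 2√205.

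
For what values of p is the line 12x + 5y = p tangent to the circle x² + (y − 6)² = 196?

For a tangent, require d(centre, line) = r = 14.
|12·0 + 5·6 − p| / √169 = 14
|p − (30)| = 14·13, so p = 212 or p = −152.

p = −152 or p = 212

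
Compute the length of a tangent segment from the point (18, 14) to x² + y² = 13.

With centre O = (0, 0), |OP|² = 520 and r² = 13.
By the tangent–radius right angle, tangent length = √(|PO|² − r²) = √507 = 13√3.

13√3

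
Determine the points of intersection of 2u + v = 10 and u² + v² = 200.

(−2, 14) and (10, −10)

Substitute v = −2u + 10:
5u² − 40u − 100 = 0  ⟹  u² − 8u − 20 = 0
u = 10 or u = −2, giving (10, −10) and (−2, 14).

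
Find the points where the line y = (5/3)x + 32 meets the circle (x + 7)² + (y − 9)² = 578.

Substitute y = (96 + 5x)/3:
34x² + 816x = 0  ⟹  x² + 24x = 0
x = 0 or x = −24, giving (0, 32) and (−24, −8).

(−24, −8) and (0, 32)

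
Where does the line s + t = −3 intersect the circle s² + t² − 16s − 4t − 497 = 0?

(−14, 11) and (17, −20)

From the line, t = −s − 3. Substituting:
2s² − 6s − 476 = 0  ⟹  s² − 3s − 238 = 0
s = 17 or s = −14, giving (17, −20) and (−14, 11).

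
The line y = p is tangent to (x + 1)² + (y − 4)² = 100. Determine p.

The line touches the circle iff its distance from (−1, 4) is 10:
|0·(−1) + 1·4 − p| / √1 = 10
|p − (4)| = 10, so p = 14 or p = −6.

p = −6 or p = 14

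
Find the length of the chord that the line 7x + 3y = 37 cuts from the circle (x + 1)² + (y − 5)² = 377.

5√58

Centre (−1, 5), r² = 377. Perpendicular distance d from centre to line = |−29| / √58 = 29/√58.
Chord = 2√(r² − d²) = 2·√(725/2) = 5√58.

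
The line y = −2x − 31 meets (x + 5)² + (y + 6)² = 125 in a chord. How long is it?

8√5

Centre (−5, −6), r² = 125. Perpendicular distance d from centre to line = |15| / √5 = 15/√5.
Chord = 2√(r² − d²) = 2·√(80) = 8√5.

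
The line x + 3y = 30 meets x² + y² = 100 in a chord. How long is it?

Substitute y = (30 − x)/3:
10x² − 60x = 0  ⟹  x² − 6x = 0
x = 6 or x = 0, giving (6, 8) and (0, 10).
Chord length = distance between (6, 8) and (0, 10) = √40 = 2√10.

2√10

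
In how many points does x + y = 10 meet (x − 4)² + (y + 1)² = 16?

0

Substituting the line into the circle gives 2x² − 30x + 121 = 0.
Discriminant = (−30)² − 4·2·(121) = −68 < 0.
No real roots: the line does not meet the circle.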